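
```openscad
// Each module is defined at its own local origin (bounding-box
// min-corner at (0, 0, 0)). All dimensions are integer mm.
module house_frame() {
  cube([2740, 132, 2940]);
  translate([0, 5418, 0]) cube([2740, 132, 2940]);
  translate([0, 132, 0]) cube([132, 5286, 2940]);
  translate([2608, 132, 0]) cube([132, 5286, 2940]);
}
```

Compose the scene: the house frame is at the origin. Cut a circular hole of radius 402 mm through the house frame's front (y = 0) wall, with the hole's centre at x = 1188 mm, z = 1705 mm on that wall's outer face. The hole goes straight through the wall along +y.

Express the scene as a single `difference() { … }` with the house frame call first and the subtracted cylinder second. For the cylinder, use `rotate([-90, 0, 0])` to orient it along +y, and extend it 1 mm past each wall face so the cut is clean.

difference() {
  house_frame();
  translate([1188, -1, 1705]) rotate([-90, 0, 0]) cylinder(h = 134, r = 402);
}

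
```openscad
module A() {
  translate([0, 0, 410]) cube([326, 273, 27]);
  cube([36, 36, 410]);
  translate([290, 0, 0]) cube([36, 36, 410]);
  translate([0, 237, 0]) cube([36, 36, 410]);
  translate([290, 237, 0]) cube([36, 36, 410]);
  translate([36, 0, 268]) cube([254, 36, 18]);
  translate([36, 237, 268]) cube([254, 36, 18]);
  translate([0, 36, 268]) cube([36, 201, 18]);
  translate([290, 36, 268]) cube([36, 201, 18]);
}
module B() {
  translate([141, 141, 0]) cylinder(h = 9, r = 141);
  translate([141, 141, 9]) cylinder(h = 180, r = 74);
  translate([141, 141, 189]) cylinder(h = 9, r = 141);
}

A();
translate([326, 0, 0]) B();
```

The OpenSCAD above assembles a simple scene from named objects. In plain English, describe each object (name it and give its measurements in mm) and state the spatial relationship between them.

A is a four-legged stool. The seat is a 326×273×27 mm slab whose top surface is at z = 437 mm; four square legs, each 36×36 mm in cross-section, run from the floor (z = 0) to the underside of the seat, each flush with a corner of the seat. Four stretchers, 36 mm wide and 18 mm tall, connect adjacent legs with their undersides at z = 268 mm, each running between the inner faces of the legs it joins and aligned with the legs' outer faces on the other axis.

B is a spool: two coaxial disc flanges of radius 141 mm and thickness 9 mm, joined by a core cylinder of radius 74 mm and height 180 mm. The lower flange rests on z = 0 and the three cylinders share a vertical axis.

The spool is against the stool's +x side, with their −y faces flush.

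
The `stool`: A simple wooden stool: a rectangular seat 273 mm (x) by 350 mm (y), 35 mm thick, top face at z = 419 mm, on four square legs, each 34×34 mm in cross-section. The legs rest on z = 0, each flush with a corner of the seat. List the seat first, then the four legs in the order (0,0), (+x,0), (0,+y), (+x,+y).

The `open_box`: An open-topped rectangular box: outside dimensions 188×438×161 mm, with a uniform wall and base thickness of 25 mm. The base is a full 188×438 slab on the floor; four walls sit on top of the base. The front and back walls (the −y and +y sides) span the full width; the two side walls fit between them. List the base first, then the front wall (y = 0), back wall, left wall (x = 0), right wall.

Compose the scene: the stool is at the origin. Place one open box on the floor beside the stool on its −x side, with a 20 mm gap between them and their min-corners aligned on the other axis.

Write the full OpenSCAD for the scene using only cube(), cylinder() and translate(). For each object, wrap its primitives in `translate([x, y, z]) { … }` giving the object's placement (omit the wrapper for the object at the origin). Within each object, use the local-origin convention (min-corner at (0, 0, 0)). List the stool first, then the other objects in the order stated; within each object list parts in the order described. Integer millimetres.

translate([0, 0, 384]) cube([273, 350, 35]);
cube([34, 34, 384]);
translate([239, 0, 0]) cube([34, 34, 384]);
translate([0, 316, 0]) cube([34, 34, 384]);
translate([239, 316, 0]) cube([34, 34, 384]);
translate([-208, 0, 0]) {
  cube([188, 438, 25]);
  translate([0, 0, 25]) cube([188, 25, 136]);
  translate([0, 413, 25]) cube([188, 25, 136]);
  translate([0, 25, 25]) cube([25, 388, 136]);
  translate([163, 25, 25]) cube([25, 388, 136]);
}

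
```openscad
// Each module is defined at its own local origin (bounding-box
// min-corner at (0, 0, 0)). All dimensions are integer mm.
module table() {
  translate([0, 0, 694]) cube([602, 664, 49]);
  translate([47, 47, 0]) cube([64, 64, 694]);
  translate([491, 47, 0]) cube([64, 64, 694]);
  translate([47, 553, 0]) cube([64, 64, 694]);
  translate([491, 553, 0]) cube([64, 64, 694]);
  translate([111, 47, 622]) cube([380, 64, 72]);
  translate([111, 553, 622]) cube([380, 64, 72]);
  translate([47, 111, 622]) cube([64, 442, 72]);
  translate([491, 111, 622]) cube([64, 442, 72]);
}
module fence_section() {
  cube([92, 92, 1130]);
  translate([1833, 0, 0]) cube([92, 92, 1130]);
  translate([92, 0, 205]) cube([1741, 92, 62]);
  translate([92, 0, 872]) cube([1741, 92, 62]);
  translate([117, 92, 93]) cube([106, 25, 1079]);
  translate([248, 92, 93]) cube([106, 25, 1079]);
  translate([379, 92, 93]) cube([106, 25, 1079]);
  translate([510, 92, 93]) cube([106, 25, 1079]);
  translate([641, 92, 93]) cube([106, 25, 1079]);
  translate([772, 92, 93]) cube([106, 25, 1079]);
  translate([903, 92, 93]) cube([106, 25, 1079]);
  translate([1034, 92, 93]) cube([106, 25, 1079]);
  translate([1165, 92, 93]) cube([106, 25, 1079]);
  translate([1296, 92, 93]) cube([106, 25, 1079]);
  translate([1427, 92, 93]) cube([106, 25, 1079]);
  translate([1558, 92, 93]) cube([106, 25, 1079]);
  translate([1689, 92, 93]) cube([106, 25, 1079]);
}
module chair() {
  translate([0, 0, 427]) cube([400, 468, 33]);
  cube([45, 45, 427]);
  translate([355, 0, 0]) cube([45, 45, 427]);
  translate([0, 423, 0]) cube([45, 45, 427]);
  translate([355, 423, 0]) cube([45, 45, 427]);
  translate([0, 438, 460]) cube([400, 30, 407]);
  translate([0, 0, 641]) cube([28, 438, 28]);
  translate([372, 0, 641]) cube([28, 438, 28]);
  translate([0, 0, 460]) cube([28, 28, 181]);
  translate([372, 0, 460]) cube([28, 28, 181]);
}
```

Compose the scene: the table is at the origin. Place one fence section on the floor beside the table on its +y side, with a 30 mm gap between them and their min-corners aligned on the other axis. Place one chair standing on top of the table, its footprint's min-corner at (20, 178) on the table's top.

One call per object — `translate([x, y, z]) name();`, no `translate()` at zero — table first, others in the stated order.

table();
translate([0, 694, 0]) fence_section();
translate([20, 178, 743]) chair();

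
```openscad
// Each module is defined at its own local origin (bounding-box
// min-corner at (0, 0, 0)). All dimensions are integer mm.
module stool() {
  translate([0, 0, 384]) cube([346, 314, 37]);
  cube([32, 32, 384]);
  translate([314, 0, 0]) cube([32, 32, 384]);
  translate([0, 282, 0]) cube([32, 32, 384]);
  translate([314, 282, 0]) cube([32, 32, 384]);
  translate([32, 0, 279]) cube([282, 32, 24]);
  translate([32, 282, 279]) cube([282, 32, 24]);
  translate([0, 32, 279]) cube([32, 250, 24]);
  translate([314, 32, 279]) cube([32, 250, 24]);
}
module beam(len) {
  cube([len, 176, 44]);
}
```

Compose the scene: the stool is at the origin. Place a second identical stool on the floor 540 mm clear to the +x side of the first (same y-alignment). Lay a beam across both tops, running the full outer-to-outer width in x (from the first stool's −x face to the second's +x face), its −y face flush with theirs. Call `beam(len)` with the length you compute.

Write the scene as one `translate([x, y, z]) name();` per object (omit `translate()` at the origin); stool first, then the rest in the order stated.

stool();
translate([886, 0, 0]) stool();
translate([0, 0, 421]) beam(1232);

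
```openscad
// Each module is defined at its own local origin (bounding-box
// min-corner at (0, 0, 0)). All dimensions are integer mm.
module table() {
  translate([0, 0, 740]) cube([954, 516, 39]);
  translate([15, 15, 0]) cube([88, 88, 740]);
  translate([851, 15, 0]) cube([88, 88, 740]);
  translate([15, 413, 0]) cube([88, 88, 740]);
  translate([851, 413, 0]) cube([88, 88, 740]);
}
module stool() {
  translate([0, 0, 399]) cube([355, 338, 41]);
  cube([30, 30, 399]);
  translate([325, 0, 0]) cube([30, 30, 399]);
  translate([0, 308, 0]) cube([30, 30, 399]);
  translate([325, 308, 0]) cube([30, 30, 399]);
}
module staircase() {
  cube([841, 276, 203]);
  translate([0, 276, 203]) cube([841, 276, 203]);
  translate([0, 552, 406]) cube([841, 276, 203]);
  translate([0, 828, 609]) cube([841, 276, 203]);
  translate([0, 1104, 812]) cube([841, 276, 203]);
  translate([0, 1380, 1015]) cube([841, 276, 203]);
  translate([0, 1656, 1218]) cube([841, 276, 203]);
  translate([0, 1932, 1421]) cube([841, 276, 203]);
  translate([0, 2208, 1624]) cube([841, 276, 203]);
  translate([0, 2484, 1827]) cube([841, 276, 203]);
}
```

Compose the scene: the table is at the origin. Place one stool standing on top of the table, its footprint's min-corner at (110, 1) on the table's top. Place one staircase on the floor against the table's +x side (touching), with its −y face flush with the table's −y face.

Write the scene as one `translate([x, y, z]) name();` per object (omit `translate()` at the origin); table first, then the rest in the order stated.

table();
translate([110, 1, 779]) stool();
translate([954, 0, 0]) staircase();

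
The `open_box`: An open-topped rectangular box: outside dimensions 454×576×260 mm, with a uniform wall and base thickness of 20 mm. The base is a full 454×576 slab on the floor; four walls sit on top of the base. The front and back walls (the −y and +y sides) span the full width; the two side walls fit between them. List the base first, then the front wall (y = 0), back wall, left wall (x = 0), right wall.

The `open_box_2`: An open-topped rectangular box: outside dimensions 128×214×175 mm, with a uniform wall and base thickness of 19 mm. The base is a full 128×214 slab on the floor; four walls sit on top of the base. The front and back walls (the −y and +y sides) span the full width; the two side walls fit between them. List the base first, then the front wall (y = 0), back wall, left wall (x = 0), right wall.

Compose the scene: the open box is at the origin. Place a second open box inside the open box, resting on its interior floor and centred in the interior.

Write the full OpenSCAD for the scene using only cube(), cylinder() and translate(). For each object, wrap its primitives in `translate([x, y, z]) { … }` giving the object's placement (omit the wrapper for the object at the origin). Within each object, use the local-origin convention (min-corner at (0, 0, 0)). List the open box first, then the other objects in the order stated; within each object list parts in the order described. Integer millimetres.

cube([454, 576, 20]);
translate([0, 0, 20]) cube([454, 20, 240]);
translate([0, 556, 20]) cube([454, 20, 240]);
translate([0, 20, 20]) cube([20, 536, 240]);
translate([434, 20, 20]) cube([20, 536, 240]);
translate([163, 181, 20]) {
  cube([128, 214, 19]);
  translate([0, 0, 19]) cube([128, 19, 156]);
  translate([0, 195, 19]) cube([128, 19, 156]);
  translate([0, 19, 19]) cube([19, 176, 156]);
  translate([109, 19, 19]) cube([19, 176, 156]);
}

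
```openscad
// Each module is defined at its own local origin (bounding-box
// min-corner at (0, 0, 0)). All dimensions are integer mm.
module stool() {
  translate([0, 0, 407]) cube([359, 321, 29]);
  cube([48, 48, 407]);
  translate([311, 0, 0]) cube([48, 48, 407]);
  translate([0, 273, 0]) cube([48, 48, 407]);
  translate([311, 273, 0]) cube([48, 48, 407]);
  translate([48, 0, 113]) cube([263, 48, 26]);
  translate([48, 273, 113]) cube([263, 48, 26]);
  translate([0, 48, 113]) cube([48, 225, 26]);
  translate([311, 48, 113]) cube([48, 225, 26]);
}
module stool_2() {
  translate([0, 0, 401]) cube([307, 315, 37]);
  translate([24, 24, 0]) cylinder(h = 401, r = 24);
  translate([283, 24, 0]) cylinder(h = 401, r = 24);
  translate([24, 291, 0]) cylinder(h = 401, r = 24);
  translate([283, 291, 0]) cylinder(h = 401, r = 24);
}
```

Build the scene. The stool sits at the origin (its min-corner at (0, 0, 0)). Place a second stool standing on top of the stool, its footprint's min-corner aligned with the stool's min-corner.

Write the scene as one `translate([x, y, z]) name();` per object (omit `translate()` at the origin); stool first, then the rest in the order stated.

stool();
translate([0, 0, 436]) stool_2();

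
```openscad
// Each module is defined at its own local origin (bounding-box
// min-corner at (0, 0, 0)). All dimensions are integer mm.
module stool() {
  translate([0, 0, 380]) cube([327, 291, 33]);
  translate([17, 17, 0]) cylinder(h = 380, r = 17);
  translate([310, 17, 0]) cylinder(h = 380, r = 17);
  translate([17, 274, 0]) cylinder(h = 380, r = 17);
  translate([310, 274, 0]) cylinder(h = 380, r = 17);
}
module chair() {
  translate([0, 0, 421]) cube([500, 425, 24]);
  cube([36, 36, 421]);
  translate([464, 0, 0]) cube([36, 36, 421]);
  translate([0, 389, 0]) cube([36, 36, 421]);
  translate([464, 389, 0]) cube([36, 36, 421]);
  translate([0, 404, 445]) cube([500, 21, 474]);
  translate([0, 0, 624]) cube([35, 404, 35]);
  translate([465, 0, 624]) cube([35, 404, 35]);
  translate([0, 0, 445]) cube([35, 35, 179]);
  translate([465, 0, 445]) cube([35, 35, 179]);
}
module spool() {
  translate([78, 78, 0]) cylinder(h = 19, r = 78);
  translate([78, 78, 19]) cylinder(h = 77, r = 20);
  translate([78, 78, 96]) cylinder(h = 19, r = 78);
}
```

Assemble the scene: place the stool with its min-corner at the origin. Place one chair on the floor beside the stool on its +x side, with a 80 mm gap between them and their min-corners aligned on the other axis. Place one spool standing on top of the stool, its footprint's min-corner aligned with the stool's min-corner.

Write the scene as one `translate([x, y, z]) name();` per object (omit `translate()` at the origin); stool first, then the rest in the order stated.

stool();
translate([407, 0, 0]) chair();
translate([0, 0, 413]) spool();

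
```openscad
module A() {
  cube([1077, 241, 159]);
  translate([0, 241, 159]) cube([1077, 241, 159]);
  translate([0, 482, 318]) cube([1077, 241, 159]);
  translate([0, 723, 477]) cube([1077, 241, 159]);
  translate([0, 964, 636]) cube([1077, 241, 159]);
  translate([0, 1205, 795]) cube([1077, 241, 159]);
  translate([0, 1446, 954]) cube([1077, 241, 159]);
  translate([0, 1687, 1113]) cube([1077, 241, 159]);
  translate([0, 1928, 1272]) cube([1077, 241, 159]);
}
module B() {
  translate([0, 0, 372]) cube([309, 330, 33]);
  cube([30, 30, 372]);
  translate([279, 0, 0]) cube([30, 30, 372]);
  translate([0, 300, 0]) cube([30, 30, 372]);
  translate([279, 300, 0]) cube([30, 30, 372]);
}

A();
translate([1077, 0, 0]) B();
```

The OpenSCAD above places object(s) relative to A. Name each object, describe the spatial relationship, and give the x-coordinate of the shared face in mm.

The staircase's +x face and the stool's −x face are both at x = 1077 mm.

A is a staircase. B is a stool. The stool is against the staircase's +x side, with their −y faces flush. The x-coordinate of the shared face is 1077 mm.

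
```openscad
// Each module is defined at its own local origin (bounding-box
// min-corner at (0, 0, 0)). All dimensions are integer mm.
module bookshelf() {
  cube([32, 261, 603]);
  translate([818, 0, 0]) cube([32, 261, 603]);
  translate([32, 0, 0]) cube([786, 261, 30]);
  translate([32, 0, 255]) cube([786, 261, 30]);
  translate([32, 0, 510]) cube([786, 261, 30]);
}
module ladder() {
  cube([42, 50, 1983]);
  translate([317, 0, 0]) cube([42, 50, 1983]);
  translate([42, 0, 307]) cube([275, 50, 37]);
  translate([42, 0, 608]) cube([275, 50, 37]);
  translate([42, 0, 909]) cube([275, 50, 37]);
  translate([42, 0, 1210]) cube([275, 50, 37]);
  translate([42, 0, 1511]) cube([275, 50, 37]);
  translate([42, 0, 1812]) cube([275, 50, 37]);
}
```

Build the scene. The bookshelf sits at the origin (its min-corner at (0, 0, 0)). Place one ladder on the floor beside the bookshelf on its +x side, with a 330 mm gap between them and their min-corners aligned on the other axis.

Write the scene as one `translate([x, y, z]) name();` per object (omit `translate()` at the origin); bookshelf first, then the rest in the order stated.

bookshelf();
translate([1180, 0, 0]) ladder();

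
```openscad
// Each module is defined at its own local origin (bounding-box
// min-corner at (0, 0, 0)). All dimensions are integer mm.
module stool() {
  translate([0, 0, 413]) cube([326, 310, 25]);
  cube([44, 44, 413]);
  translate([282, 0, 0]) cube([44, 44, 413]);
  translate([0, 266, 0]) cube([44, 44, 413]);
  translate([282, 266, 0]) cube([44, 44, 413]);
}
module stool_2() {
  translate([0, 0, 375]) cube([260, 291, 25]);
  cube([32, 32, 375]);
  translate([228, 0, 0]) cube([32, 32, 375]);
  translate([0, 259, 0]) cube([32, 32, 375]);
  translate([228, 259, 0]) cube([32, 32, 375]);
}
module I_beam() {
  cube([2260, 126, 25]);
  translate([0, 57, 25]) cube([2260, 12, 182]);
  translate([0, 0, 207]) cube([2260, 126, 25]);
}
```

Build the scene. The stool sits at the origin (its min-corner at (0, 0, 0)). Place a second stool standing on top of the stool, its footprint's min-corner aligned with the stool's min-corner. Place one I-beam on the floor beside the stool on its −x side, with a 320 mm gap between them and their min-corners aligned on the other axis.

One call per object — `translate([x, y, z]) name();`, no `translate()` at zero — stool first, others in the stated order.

stool();
translate([0, 0, 438]) stool_2();
translate([-2580, 0, 0]) I_beam();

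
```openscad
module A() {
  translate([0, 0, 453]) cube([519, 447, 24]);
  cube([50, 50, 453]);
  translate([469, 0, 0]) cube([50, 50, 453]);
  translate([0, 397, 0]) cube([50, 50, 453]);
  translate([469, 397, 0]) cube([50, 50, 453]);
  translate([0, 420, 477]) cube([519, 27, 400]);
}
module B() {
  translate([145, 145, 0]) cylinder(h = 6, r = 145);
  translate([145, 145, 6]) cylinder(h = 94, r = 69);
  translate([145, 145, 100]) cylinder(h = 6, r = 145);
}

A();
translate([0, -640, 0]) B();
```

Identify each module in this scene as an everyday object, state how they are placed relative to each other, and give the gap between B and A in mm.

The spool's nearest face is 350 mm from the chair's −y face.

A is a chair. B is a spool. The spool is on the floor beside the chair on its −y side. The gap between the spool and the chair is 350 mm.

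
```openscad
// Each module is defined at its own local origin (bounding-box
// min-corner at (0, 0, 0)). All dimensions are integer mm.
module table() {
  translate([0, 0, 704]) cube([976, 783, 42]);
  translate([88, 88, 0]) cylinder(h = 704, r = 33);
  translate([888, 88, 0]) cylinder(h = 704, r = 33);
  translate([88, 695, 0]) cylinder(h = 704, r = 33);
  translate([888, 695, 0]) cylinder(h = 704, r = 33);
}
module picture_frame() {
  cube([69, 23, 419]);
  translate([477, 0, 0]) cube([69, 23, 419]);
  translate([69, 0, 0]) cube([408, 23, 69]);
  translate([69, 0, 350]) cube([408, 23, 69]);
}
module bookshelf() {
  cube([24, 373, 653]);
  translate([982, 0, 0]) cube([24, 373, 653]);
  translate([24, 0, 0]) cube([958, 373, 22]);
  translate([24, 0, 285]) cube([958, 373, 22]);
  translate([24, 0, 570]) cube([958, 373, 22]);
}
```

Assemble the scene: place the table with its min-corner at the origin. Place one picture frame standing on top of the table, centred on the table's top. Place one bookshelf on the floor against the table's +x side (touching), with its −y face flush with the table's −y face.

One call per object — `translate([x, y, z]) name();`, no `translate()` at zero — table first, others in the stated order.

table();
translate([215, 380, 746]) picture_frame();
translate([976, 0, 0]) bookshelf();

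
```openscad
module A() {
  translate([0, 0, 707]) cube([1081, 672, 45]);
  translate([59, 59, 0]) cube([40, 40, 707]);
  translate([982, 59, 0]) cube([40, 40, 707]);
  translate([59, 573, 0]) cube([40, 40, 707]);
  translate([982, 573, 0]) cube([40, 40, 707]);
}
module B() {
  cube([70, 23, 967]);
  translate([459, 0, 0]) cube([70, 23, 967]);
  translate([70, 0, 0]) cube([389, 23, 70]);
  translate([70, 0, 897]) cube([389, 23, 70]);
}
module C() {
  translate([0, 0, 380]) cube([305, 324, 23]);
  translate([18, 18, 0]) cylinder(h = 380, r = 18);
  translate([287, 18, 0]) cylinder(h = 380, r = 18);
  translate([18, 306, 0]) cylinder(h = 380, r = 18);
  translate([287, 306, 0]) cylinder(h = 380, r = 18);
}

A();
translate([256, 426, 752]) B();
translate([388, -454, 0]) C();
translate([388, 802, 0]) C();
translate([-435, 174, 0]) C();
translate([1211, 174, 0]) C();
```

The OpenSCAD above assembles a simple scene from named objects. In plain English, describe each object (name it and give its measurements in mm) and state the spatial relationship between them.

A is a table: top 1081 mm (x) × 672 mm (y), 45 mm thick, upper face at z = 752 mm, on four 40×40 mm square legs, each inset 59 mm from the nearest pair of top edges, running from z = 0 to the bottom of the top.

B is a rectangular picture frame lying in the x–z plane (depth along y). The opening is 389 mm wide (x) by 827 mm tall (z), surrounded by a border 70 mm wide on all four sides. The frame is 23 mm deep and is made of two full-height vertical stiles with two horizontal rails fitted between them.

C is a four-legged stool. The seat is 305×324 mm, 23 mm thick, top at z = 403 mm. It stands on four round legs, each 36 mm in diameter, from z = 0 to the seat underside, each leg's axis is inset half a diameter from the nearest pair of seat edges (so the leg's bounding box is flush with the corner).

The picture frame is on top of the table. Four stools sit around the table at the −y, +y, −x, +x sides.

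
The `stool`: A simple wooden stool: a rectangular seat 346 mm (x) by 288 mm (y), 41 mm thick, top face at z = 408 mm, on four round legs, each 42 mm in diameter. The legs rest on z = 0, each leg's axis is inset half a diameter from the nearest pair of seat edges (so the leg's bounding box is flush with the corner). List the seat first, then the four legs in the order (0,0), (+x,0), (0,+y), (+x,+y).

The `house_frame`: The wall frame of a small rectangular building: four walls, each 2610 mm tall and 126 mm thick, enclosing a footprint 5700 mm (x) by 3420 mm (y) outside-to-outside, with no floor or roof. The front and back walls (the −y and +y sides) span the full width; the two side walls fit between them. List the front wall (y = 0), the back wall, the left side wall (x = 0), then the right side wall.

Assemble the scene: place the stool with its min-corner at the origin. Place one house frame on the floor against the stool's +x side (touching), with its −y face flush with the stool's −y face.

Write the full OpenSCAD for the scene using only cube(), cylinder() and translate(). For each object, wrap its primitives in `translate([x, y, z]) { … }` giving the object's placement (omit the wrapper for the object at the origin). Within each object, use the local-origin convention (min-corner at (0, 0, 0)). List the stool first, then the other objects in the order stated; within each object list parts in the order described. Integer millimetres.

translate([0, 0, 367]) cube([346, 288, 41]);
translate([21, 21, 0]) cylinder(h = 367, r = 21);
translate([325, 21, 0]) cylinder(h = 367, r = 21);
translate([21, 267, 0]) cylinder(h = 367, r = 21);
translate([325, 267, 0]) cylinder(h = 367, r = 21);
translate([346, 0, 0]) {
  cube([5700, 126, 2610]);
  translate([0, 3294, 0]) cube([5700, 126, 2610]);
  translate([0, 126, 0]) cube([126, 3168, 2610]);
  translate([5574, 126, 0]) cube([126, 3168, 2610]);
}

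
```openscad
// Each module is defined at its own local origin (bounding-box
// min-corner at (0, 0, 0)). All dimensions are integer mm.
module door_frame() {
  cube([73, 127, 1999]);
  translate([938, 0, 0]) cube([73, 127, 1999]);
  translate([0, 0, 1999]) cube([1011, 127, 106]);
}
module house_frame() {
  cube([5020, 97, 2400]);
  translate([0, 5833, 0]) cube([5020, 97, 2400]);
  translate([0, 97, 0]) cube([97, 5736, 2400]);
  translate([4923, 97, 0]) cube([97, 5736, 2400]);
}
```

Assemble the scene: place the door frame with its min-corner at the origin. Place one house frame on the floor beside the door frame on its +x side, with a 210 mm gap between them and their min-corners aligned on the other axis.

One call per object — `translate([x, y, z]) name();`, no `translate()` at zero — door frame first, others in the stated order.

door_frame();
translate([1221, 0, 0]) house_frame();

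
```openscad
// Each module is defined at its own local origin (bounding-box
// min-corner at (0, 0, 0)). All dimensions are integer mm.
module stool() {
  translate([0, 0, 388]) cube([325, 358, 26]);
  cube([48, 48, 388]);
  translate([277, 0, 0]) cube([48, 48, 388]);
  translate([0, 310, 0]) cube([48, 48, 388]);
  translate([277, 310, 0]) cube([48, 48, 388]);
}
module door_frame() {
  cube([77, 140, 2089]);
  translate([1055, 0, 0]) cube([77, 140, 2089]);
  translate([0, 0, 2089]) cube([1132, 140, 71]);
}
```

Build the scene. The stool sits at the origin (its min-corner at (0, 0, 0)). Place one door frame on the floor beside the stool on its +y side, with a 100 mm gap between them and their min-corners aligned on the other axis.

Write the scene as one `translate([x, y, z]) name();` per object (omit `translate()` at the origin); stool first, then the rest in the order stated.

stool();
translate([0, 458, 0]) door_frame();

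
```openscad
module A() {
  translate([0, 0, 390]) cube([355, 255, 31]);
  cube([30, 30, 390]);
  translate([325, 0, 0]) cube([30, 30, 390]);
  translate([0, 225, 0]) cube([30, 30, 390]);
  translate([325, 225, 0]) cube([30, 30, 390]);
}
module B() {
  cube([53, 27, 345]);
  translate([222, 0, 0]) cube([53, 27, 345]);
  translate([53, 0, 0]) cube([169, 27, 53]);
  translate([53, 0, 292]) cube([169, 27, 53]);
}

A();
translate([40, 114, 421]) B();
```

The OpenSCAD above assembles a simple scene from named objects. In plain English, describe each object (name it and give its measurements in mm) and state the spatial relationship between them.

A is a simple wooden stool: a rectangular seat 355 mm (x) by 255 mm (y), 31 mm thick, top face at z = 421 mm, on four square legs, each 30×30 mm in cross-section. The legs rest on z = 0, each flush with a corner of the seat.

B is a picture frame with a 169×239 mm rectangular opening (x by z) and a uniform 53 mm border on every side. Frame depth is 27 mm along y. It is built from two vertical stiles running the full outside height and two horizontal rails spanning the gap between the stiles.

The picture frame is on top of the stool, centred.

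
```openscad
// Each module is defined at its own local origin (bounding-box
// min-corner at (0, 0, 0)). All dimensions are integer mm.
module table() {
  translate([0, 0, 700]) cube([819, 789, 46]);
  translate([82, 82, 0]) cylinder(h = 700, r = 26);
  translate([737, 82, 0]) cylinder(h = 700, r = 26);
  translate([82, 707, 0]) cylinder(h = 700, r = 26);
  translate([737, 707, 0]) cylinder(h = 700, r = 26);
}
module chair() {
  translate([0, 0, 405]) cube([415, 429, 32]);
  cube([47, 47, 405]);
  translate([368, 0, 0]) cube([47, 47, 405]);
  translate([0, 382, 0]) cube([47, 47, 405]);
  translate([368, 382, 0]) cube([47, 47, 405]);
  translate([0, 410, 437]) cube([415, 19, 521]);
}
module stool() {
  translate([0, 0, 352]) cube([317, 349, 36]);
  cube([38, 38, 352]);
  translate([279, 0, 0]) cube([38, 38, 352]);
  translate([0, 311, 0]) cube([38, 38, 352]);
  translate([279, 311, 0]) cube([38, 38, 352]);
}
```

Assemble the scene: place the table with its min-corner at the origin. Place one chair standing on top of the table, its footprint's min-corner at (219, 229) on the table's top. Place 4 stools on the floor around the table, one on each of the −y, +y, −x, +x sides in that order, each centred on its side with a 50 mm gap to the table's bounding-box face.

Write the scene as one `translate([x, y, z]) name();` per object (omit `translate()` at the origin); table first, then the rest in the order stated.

table();
translate([219, 229, 746]) chair();
translate([251, -399, 0]) stool();
translate([251, 839, 0]) stool();
translate([-367, 220, 0]) stool();
translate([869, 220, 0]) stool();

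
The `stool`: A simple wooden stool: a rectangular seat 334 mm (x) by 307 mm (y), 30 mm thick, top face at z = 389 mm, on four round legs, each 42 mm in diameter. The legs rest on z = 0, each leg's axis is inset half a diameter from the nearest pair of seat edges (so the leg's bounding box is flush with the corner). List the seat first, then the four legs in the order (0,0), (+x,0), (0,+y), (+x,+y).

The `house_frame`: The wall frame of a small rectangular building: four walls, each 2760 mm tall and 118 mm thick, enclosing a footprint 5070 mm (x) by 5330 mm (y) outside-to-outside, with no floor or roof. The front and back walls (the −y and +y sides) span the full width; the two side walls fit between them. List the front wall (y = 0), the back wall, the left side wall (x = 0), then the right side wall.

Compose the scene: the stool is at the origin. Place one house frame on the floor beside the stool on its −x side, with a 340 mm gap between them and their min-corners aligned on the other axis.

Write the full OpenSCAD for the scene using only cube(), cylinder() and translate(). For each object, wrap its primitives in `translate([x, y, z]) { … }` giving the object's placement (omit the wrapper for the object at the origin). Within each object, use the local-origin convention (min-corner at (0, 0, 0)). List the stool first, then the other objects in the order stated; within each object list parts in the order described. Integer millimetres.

translate([0, 0, 359]) cube([334, 307, 30]);
translate([21, 21, 0]) cylinder(h = 359, r = 21);
translate([313, 21, 0]) cylinder(h = 359, r = 21);
translate([21, 286, 0]) cylinder(h = 359, r = 21);
translate([313, 286, 0]) cylinder(h = 359, r = 21);
translate([-5410, 0, 0]) {
  cube([5070, 118, 2760]);
  translate([0, 5212, 0]) cube([5070, 118, 2760]);
  translate([0, 118, 0]) cube([118, 5094, 2760]);
  translate([4952, 118, 0]) cube([118, 5094, 2760]);
}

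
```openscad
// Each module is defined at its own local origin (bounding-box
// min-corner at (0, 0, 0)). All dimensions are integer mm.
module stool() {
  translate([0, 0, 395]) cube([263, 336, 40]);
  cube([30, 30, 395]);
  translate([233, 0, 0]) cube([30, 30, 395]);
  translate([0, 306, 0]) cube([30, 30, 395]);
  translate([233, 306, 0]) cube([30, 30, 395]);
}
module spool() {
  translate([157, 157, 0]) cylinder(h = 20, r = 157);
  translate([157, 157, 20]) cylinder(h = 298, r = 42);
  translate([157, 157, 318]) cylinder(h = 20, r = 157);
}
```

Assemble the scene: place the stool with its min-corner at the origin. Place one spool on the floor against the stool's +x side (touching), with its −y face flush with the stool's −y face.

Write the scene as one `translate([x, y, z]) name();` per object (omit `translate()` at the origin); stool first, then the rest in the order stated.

stool();
translate([263, 0, 0]) spool();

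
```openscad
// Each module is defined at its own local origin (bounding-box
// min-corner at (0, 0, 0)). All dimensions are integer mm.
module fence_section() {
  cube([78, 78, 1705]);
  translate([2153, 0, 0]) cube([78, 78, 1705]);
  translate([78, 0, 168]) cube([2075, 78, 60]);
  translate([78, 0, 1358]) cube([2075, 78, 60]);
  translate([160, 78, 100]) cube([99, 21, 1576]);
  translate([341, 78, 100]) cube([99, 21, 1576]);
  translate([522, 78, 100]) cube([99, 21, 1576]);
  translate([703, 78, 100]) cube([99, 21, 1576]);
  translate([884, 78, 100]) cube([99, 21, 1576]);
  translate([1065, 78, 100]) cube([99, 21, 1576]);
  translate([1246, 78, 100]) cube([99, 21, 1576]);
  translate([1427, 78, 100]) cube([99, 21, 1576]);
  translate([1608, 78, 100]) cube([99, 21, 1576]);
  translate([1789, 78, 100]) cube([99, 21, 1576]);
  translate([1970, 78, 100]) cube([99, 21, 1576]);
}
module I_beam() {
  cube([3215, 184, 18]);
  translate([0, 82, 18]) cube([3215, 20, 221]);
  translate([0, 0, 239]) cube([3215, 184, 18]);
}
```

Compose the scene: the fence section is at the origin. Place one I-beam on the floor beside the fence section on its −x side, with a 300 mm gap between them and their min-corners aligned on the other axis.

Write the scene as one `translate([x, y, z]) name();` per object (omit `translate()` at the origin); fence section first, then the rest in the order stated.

fence_section();
translate([-3515, 0, 0]) I_beam();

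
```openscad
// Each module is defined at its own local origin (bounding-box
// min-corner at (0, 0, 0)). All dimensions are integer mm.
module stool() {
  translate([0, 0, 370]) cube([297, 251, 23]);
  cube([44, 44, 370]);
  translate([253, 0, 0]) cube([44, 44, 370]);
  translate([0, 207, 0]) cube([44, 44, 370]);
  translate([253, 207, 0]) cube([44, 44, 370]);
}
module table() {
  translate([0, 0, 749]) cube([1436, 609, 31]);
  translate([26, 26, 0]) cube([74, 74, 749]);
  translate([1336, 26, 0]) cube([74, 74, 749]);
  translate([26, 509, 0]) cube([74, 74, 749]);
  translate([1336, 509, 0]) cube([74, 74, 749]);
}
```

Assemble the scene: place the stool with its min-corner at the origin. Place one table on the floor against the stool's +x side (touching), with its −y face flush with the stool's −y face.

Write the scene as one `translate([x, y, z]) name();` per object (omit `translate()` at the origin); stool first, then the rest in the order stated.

stool();
translate([297, 0, 0]) table();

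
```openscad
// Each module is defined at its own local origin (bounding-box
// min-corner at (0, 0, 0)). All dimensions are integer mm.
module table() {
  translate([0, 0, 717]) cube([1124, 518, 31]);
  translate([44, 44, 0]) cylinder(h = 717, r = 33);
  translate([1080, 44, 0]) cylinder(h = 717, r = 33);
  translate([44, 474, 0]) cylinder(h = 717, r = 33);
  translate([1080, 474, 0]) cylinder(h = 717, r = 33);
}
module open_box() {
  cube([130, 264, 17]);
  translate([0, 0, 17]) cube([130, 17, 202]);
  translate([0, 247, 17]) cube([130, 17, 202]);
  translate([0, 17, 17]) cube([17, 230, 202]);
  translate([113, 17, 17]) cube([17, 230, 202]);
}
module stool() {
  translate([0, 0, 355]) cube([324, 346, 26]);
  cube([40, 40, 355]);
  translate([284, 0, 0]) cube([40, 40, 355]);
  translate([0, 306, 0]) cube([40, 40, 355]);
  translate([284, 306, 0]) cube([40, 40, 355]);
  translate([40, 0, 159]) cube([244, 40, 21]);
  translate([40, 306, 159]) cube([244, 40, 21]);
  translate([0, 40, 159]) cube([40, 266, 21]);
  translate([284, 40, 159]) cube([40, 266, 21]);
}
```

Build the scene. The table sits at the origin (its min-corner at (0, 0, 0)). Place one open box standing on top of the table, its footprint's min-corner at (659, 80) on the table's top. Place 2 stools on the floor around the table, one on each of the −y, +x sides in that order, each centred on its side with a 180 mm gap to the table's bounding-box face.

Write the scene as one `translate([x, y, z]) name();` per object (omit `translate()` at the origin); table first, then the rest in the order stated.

table();
translate([659, 80, 748]) open_box();
translate([400, -526, 0]) stool();
translate([1304, 86, 0]) stool();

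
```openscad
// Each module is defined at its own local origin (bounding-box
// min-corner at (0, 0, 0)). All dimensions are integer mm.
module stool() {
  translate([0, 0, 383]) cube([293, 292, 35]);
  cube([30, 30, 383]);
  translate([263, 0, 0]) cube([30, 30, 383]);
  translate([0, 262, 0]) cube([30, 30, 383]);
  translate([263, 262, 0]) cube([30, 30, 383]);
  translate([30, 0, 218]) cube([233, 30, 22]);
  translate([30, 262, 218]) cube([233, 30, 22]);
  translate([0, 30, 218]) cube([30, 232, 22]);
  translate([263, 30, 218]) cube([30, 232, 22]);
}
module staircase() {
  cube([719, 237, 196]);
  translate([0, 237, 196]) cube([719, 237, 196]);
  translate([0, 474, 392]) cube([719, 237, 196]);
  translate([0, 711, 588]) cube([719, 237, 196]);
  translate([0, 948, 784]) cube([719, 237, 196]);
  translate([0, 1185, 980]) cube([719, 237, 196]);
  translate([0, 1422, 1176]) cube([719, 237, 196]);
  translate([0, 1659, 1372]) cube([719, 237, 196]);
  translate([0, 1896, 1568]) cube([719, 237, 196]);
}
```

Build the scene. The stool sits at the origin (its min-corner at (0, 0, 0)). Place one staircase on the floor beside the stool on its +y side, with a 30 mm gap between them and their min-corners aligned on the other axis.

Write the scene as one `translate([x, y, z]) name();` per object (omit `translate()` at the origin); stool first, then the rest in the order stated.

stool();
translate([0, 322, 0]) staircase();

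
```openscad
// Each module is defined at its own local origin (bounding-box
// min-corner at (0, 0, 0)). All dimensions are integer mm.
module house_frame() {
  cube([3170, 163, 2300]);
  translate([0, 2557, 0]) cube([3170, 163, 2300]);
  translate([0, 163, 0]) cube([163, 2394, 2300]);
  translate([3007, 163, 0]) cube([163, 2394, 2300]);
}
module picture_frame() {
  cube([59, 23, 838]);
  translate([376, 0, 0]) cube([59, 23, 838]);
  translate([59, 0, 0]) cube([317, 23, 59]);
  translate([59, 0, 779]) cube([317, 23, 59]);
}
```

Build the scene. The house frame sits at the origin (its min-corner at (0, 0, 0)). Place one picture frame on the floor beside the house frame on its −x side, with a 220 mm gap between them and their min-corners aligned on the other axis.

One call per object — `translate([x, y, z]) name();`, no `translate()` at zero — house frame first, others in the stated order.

house_frame();
translate([-655, 0, 0]) picture_frame();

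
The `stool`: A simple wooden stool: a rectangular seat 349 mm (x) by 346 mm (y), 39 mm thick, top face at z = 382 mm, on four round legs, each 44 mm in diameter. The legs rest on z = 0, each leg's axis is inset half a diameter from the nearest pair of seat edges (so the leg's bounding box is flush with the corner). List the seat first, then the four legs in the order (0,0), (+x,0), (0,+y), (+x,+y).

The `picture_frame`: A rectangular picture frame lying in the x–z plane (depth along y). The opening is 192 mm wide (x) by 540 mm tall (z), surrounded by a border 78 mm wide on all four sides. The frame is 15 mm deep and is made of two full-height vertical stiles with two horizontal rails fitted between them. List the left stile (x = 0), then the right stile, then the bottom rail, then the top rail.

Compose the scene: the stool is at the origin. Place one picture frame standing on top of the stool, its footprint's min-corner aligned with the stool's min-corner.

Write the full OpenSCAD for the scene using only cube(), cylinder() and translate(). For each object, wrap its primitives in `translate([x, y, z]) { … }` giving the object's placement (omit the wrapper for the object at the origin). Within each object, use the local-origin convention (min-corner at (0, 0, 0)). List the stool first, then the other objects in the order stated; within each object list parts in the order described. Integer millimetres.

translate([0, 0, 343]) cube([349, 346, 39]);
translate([22, 22, 0]) cylinder(h = 343, r = 22);
translate([327, 22, 0]) cylinder(h = 343, r = 22);
translate([22, 324, 0]) cylinder(h = 343, r = 22);
translate([327, 324, 0]) cylinder(h = 343, r = 22);
translate([0, 0, 382]) {
  cube([78, 15, 696]);
  translate([270, 0, 0]) cube([78, 15, 696]);
  translate([78, 0, 0]) cube([192, 15, 78]);
  translate([78, 0, 618]) cube([192, 15, 78]);
}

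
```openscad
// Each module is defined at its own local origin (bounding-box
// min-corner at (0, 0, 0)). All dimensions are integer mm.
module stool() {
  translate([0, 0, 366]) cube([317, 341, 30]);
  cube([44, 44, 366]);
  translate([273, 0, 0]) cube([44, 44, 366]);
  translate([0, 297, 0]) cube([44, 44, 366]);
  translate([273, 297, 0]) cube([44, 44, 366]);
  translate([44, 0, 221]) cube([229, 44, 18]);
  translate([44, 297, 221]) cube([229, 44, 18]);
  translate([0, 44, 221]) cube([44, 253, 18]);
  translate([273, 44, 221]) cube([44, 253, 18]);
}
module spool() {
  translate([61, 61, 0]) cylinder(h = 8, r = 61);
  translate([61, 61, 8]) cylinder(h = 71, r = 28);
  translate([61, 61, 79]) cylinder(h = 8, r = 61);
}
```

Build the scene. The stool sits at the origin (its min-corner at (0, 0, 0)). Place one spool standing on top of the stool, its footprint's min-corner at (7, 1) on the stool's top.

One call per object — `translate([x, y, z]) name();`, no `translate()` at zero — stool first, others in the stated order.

stool();
translate([7, 1, 396]) spool();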